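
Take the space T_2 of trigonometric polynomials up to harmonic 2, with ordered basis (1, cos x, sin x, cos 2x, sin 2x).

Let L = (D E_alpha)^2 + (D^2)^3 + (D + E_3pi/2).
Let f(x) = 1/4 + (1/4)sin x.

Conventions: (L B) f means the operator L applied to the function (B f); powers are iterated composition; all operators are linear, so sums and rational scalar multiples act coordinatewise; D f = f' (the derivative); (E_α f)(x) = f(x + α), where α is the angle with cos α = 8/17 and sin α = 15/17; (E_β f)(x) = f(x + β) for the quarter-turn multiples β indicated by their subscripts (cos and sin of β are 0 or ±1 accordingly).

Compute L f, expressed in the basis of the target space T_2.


E_alpha f = 1/4 + (15/68)cos x + (2/17)sin x
D E_alpha f = (2/17)cos x - (15/68)sin x
E_alpha (D E_alpha) f = -(161/1156)cos x - (60/289)sin x
D E_alpha (D E_alpha) f = -(60/289)cos x + (161/1156)sin x
D f = (1/4)cos x
D D f = -(1/4)sin x
D D^2 f = -(1/4)cos x
D D D^2 f = (1/4)sin x
D D^2 D^2 f = (1/4)cos x
D D D^2 D^2 f = -(1/4)sin x
D f = (1/4)cos x
E_3pi/2 f = 1/4 - (1/4)cos x
(D + E_3pi/2) f = 1/4
((D E_alpha)^2 + (D^2)^3 + (D + E_3pi/2)) f = 1/4 - (60/289)cos x - (32/289)sin x

the result is g(x) = 1/4 - (60/289)cos x - (32/289)sin x


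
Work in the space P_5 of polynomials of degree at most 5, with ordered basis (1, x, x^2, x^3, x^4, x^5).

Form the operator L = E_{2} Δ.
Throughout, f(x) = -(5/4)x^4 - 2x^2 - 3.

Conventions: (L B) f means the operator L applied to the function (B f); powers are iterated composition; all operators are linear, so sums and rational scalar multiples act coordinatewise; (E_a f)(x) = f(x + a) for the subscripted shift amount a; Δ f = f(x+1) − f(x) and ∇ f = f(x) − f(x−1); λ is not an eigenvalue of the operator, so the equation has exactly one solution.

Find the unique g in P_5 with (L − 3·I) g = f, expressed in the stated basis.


write g with unknown coordinates in the stated basis and equate coefficients in (L − 3·I) g = f
solving from the highest basis element down gives g = (5/12)x^4 + (5/9)x^3 + (97/18)x^2 + (457/27)x + 9127/324
check: L g = (5/3)x^3 + (85/6)x^2 + (457/9)x + 8803/108
so L g − 3·g = -(5/4)x^4 - 2x^2 - 3 = f ✓

g(x) = (5/12)x^4 + (5/9)x^3 + (97/18)x^2 + (457/27)x + 9127/324


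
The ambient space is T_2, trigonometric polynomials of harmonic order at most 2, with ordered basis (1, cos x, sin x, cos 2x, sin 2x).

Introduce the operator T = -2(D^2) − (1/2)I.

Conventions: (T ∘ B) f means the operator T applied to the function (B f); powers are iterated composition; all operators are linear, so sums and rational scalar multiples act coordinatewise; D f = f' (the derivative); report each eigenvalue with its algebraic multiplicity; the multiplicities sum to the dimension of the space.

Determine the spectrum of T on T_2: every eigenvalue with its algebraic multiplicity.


λ = -1/2 (multiplicity 1), λ = 3/2 (multiplicity 2), λ = 15/2 (multiplicity 2)

image of 1: -1/2
image of cos x: (3/2)cos x
image of sin x: (3/2)sin x
image of cos 2x: (15/2)cos 2x
image of sin 2x: (15/2)sin 2x
the matrix is diagonal; its diagonal is (-1/2, 3/2, 3/2, 15/2, 15/2)
for a triangular matrix the eigenvalues are the diagonal entries, with algebraic multiplicity their repetition count


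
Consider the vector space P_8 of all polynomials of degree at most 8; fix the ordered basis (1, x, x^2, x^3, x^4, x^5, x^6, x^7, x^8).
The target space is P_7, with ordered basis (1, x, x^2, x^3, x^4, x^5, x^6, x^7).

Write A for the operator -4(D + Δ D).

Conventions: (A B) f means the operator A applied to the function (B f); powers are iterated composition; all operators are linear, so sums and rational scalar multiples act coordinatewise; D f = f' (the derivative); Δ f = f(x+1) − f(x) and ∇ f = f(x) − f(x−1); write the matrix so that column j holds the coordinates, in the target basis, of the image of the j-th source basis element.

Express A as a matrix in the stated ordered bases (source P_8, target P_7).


the matrix is [[0, -4, -8, -12, -16, -20, -24, -28, -32]; [0, 0, -8, -24, -48, -80, -120, -168, -224]; [0, 0, 0, -12, -48, -120, -240, -420, -672]; [0, 0, 0, 0, -16, -80, -240, -560, -1120]; [0, 0, 0, 0, 0, -20, -120, -420, -1120]; [0, 0, 0, 0, 0, 0, -24, -168, -672]; [0, 0, 0, 0, 0, 0, 0, -28, -224]; [0, 0, 0, 0, 0, 0, 0, 0, -32]] (rows listed top to bottom)

image of 1: 0
image of x: -4
image of x^2: -8x - 8
image of x^3: -12x^2 - 24x - 12
image of x^4: -16x^3 - 48x^2 - 48x - 16
image of x^5: -20x^4 - 80x^3 - 120x^2 - 80x - 20
image of x^6: -24x^5 - 120x^4 - 240x^3 - 240x^2 - 120x - 24
image of x^7: -28x^6 - 168x^5 - 420x^4 - 560x^3 - 420x^2 - 168x - 28
image of x^8: -32x^7 - 224x^6 - 672x^5 - 1120x^4 - 1120x^3 - 672x^2 - 224x - 32
each image's coordinates form column j of the matrix


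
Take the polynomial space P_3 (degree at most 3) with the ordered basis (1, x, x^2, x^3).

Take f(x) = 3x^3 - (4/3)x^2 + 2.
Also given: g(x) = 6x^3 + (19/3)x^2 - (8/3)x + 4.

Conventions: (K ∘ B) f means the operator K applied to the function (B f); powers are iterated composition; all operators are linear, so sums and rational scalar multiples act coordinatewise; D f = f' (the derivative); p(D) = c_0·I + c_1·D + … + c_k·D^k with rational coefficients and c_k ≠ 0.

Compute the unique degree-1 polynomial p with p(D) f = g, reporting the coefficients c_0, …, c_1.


D^0 f = 3x^3 - (4/3)x^2 + 2
D^1 f = 9x^2 - (8/3)x
matching coefficients of g against c_0 f + c_1 Df + … from the top degree down determines the c_i
solution: c_0 = 2, c_1 = 1

c_0 = 2, c_1 = 1


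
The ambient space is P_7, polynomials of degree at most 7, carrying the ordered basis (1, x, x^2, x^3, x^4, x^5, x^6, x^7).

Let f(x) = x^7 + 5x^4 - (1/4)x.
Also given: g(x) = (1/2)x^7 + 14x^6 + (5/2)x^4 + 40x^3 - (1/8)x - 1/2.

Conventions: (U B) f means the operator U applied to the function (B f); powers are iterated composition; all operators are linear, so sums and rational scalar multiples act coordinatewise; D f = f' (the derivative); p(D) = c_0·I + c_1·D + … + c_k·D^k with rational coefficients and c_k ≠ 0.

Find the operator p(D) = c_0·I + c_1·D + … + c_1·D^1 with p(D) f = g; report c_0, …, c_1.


c_0 = 1/2, c_1 = 2

D^0 f = x^7 + 5x^4 - (1/4)x
D^1 f = 7x^6 + 20x^3 - 1/4
matching coefficients of g against c_0 f + c_1 Df + … from the top degree down determines the c_i
solution: c_0 = 1/2, c_1 = 2


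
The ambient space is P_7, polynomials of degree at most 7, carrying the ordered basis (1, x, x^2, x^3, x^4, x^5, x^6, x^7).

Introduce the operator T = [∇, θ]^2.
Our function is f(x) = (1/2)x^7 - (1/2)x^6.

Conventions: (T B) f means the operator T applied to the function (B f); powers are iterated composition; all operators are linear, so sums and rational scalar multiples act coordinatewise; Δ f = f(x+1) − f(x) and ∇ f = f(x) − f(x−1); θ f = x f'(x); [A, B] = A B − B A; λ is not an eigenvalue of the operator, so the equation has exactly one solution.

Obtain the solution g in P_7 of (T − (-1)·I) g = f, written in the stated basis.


write g with unknown coordinates in the stated basis and equate coefficients in (T − (-1)·I) g = f
solving from the highest basis element down gives g = (1/2)x^7 - (1/2)x^6 - 21x^5 + 225x^4 - 540x^3 - 3180x^2 + 16920x - 13368
check: T g = 21x^5 - 225x^4 + 540x^3 + 3180x^2 - 16920x + 13368
so T g − (-1)·g = (1/2)x^7 - (1/2)x^6 = f ✓

g(x) = (1/2)x^7 - (1/2)x^6 - 21x^5 + 225x^4 - 540x^3 - 3180x^2 + 16920x - 13368


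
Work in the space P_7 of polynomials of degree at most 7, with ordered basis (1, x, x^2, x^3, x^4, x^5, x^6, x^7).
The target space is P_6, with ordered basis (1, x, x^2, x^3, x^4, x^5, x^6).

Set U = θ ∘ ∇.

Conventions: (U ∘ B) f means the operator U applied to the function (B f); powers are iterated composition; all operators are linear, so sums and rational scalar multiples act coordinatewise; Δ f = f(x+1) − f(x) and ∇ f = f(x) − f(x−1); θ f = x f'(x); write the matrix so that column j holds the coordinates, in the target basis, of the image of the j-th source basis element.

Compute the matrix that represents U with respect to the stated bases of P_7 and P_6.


the matrix is [[0, 0, 0, 0, 0, 0, 0, 0]; [0, 0, 2, -3, 4, -5, 6, -7]; [0, 0, 0, 6, -12, 20, -30, 42]; [0, 0, 0, 0, 12, -30, 60, -105]; [0, 0, 0, 0, 0, 20, -60, 140]; [0, 0, 0, 0, 0, 0, 30, -105]; [0, 0, 0, 0, 0, 0, 0, 42]] (rows listed top to bottom)

image of 1: 0
image of x: 0
image of x^2: 2x
image of x^3: 6x^2 - 3x
image of x^4: 12x^3 - 12x^2 + 4x
image of x^5: 20x^4 - 30x^3 + 20x^2 - 5x
image of x^6: 30x^5 - 60x^4 + 60x^3 - 30x^2 + 6x
image of x^7: 42x^6 - 105x^5 + 140x^4 - 105x^3 + 42x^2 - 7x
each image's coordinates form column j of the matrix


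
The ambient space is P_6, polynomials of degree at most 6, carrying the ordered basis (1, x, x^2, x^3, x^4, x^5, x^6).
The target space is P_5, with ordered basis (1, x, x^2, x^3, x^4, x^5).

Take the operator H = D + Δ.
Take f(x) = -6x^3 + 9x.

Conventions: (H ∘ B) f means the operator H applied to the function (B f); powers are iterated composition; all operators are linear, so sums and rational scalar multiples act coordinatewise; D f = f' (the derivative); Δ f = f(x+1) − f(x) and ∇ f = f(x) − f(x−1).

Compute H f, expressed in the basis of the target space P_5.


D f = -18x^2 + 9
Δ f = -18x^2 - 18x + 3
(D + Δ) f = -36x^2 - 18x + 12

the result is g(x) = -36x^2 - 18x + 12


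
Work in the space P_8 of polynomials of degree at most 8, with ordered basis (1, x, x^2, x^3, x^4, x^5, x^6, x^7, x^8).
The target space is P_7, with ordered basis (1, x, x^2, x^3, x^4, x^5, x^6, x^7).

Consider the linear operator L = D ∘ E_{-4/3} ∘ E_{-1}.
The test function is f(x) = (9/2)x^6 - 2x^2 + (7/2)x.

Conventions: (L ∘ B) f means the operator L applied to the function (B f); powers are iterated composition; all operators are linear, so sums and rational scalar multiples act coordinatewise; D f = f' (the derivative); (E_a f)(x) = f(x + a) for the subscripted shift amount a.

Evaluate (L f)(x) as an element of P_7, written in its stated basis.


E_{-1} f = (9/2)x^6 - 27x^5 + (135/2)x^4 - 90x^3 + (131/2)x^2 - (39/2)x - 1
E_{-4/3} E_{-1} f = (9/2)x^6 - 63x^5 + (735/2)x^4 - (3430/3)x^3 + (11993/6)x^2 - (33383/18)x + 57281/81
D (E_{-4/3} ∘ E_{-1}) f = 27x^5 - 315x^4 + 1470x^3 - 3430x^2 + (11993/3)x - 33383/18

the result is g(x) = 27x^5 - 315x^4 + 1470x^3 - 3430x^2 + (11993/3)x - 33383/18


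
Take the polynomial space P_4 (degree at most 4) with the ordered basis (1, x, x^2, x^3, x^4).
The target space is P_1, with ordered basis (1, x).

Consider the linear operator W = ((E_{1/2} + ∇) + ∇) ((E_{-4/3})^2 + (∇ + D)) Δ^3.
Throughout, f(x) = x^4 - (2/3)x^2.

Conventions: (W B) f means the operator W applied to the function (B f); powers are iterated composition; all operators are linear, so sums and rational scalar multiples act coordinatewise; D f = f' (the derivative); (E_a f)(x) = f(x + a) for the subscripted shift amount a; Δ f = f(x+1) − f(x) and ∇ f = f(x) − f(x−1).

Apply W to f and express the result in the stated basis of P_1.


the result is g(x) = 24x + 80

Δ f = 4x^3 + 6x^2 + (8/3)x + 1/3
Δ Δ f = 12x^2 + 24x + 38/3
Δ Δ Δ f = 24x + 36
E_{-4/3} Δ^3 f = 24x + 4
E_{-4/3} E_{-4/3} Δ^3 f = 24x - 28
∇ Δ^3 f = 24
D Δ^3 f = 24
(∇ + D) Δ^3 f = 48
((E_{-4/3})^2 + (∇ + D)) Δ^3 f = 24x + 20
E_{1/2} ((E_{-4/3})^2 + (∇ + D)) Δ^3 f = 24x + 32
∇ ((E_{-4/3})^2 + (∇ + D)) Δ^3 f = 24
(E_{1/2} + ∇) ((E_{-4/3})^2 + (∇ + D)) Δ^3 f = 24x + 56
∇ ((E_{-4/3})^2 + (∇ + D)) Δ^3 f = 24
((E_{1/2} + ∇) + ∇) ((E_{-4/3})^2 + (∇ + D)) Δ^3 f = 24x + 80


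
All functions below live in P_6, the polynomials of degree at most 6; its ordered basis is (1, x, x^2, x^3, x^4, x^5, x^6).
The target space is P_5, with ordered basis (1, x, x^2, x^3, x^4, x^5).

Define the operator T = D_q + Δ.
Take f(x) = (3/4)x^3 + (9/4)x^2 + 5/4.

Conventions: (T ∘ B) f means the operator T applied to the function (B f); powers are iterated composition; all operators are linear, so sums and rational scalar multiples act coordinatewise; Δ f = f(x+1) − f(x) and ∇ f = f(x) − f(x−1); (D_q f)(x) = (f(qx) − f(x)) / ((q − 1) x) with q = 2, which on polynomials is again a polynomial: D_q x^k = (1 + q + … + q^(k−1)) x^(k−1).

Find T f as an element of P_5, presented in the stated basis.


g(x) = (15/2)x^2 + (27/2)x + 3

D_q f = (21/4)x^2 + (27/4)x
Δ f = (9/4)x^2 + (27/4)x + 3
(D_q + Δ) f = (15/2)x^2 + (27/2)x + 3


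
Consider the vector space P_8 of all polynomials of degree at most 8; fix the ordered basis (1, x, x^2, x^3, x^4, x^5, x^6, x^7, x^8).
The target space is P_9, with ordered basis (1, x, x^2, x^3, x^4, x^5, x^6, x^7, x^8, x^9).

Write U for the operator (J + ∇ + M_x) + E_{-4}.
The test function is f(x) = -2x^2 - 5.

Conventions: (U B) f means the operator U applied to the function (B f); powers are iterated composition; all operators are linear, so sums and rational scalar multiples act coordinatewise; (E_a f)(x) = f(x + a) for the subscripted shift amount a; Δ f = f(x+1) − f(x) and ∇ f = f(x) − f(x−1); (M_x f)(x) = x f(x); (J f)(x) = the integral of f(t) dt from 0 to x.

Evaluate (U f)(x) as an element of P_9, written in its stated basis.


the result is g(x) = -(8/3)x^3 - 2x^2 + 2x - 35

J f = -(2/3)x^3 - 5x
∇ f = -4x + 2
M_x f = -2x^3 - 5x
(J + ∇ + M_x) f = -(8/3)x^3 - 14x + 2
E_{-4} f = -2x^2 + 16x - 37
((J + ∇ + M_x) + E_{-4}) f = -(8/3)x^3 - 2x^2 + 2x - 35


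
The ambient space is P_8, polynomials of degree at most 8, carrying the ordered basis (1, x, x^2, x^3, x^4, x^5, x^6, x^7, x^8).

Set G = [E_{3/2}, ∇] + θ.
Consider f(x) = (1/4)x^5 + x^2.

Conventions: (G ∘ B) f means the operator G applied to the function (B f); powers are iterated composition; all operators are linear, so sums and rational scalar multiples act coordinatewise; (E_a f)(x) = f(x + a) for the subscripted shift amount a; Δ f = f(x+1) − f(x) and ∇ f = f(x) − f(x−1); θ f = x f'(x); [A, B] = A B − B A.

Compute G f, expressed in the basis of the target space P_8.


∇ f = (5/4)x^4 - (5/2)x^3 + (5/2)x^2 + (3/4)x - 3/4
E_{3/2} ∇ f = (5/4)x^4 + 5x^3 + (65/8)x^2 + (33/4)x + 249/64
E_{3/2} f = (1/4)x^5 + (15/8)x^4 + (45/8)x^3 + (151/16)x^2 + (597/64)x + 531/128
∇ E_{3/2} f = (5/4)x^4 + 5x^3 + (65/8)x^2 + (33/4)x + 249/64
[E_{3/2}, ∇] f = 0
θ f = (5/4)x^5 + 2x^2
([E_{3/2}, ∇] + θ) f = (5/4)x^5 + 2x^2

the result is g(x) = (5/4)x^5 + 2x^2


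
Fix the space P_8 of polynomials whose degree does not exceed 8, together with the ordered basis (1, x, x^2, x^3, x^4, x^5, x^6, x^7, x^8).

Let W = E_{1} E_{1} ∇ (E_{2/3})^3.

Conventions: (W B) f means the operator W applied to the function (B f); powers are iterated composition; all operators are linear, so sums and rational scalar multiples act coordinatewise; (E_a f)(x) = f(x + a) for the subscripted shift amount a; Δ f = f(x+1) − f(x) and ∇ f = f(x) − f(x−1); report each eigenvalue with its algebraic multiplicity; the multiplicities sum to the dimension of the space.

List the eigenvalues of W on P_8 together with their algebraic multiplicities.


λ = 0 (multiplicity 9)

image of 1: 0
image of x: 1
image of x^2: 2x + 7
image of x^3: 3x^2 + 21x + 37
image of x^4: 4x^3 + 42x^2 + 148x + 175
image of x^5: 5x^4 + 70x^3 + 370x^2 + 875x + 781
image of x^6: 6x^5 + 105x^4 + 740x^3 + 2625x^2 + 4686x + 3367
image of x^7: 7x^6 + 147x^5 + 1295x^4 + 6125x^3 + 16401x^2 + 23569x + 14197
image of x^8: 8x^7 + 196x^6 + 2072x^5 + 12250x^4 + 43736x^3 + 94276x^2 + 113576x + 58975
the matrix is upper triangular; its diagonal is (0, 0, 0, 0, 0, 0, 0, 0, 0)
for a triangular matrix the eigenvalues are the diagonal entries, with algebraic multiplicity their repetition count


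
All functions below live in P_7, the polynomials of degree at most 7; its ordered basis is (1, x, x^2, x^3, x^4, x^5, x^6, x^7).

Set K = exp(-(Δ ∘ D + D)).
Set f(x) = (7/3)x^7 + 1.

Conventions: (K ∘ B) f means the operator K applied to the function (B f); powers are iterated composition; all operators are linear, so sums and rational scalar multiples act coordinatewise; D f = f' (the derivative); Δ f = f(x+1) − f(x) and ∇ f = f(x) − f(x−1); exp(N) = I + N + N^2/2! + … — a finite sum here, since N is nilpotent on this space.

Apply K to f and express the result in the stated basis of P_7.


g(x) = (7/3)x^7 - (49/3)x^6 - 49x^5 + (490/3)x^4 + 735x^3 + 196x^2 - (4655/3)x - 965

order-1 term: -(49/3)x^6 - 98x^5 - 245x^4 - (980/3)x^3 - 245x^2 - 98x - 49/3
order-2 term: 49x^5 + 490x^4 + 1960x^3 + 3920x^2 + 3920x + 1568
order-3 term: -(245/3)x^4 - 980x^3 - 4410x^2 - 8820x - 6615
order-4 term: (245/3)x^3 + 980x^2 + 3920x + 15680/3
order-5 term: -49x^2 - 490x - 1225
order-6 term: (49/3)x + 98
order-7 term: -7/3
the series for exp(-(Δ ∘ D + D)) f terminates at order 7
exp(-(Δ ∘ D + D)) f = (7/3)x^7 - (49/3)x^6 - 49x^5 + (490/3)x^4 + 735x^3 + 196x^2 - (4655/3)x - 965


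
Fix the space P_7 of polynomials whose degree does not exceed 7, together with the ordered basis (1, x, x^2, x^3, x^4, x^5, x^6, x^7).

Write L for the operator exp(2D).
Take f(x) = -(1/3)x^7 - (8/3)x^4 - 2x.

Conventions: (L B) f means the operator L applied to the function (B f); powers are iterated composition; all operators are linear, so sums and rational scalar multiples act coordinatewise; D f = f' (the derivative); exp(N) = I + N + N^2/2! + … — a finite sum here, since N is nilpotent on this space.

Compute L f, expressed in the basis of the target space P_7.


order-1 term: -(14/3)x^6 - (64/3)x^3 - 4
order-2 term: -28x^5 - 64x^2
order-3 term: -(280/3)x^4 - (256/3)x
order-4 term: -(560/3)x^3 - 128/3
order-5 term: -224x^2
order-6 term: -(448/3)x
order-7 term: -128/3
the series for exp(2D) f terminates at order 7
exp(2D) f = -(1/3)x^7 - (14/3)x^6 - 28x^5 - 96x^4 - 208x^3 - 288x^2 - (710/3)x - 268/3

the image equals g(x) = -(1/3)x^7 - (14/3)x^6 - 28x^5 - 96x^4 - 208x^3 - 288x^2 - (710/3)x - 268/3


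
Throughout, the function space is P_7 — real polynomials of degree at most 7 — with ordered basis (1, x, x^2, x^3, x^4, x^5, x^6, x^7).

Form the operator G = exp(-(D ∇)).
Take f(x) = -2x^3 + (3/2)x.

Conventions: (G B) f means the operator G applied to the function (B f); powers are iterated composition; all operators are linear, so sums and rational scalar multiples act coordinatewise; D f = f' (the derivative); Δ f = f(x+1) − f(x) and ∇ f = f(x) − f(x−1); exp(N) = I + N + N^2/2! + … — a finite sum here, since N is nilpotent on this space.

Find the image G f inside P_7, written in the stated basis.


g(x) = -2x^3 + (27/2)x - 6

order-1 term: 12x - 6
the series for exp(-(D ∇)) f terminates at order 1
exp(-(D ∇)) f = -2x^3 + (27/2)x - 6


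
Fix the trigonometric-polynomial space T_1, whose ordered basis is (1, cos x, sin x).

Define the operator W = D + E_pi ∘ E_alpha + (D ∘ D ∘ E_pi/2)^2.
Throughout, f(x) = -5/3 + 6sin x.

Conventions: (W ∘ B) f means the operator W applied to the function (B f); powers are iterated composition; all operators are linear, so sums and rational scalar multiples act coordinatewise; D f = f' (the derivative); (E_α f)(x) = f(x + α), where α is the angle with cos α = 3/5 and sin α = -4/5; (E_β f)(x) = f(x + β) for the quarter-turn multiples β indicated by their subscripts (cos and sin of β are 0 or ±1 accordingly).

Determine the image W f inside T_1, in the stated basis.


the result is g(x) = -5/3 + (54/5)cos x - (48/5)sin x

D f = 6cos x
E_alpha f = -5/3 - (24/5)cos x + (18/5)sin x
E_pi E_alpha f = -5/3 + (24/5)cos x - (18/5)sin x
E_pi/2 f = -5/3 + 6cos x
D E_pi/2 f = -6sin x
D D E_pi/2 f = -6cos x
E_pi/2 (D ∘ D ∘ E_pi/2) f = 6sin x
D E_pi/2 (D ∘ D ∘ E_pi/2) f = 6cos x
D D E_pi/2 (D ∘ D ∘ E_pi/2) f = -6sin x
(D + E_pi ∘ E_alpha + (D ∘ D ∘ E_pi/2)^2) f = -5/3 + (54/5)cos x - (48/5)sin x


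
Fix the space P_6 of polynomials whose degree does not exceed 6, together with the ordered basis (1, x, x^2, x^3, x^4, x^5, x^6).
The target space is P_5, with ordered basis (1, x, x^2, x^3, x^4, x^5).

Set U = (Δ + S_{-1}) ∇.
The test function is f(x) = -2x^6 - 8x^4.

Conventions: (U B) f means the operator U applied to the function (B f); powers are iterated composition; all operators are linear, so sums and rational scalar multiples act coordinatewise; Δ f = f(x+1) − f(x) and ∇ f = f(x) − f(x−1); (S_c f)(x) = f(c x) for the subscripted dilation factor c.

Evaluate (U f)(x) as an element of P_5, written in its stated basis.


g(x) = 12x^5 - 30x^4 + 72x^3 - 78x^2 + 44x - 10

∇ f = -12x^5 + 30x^4 - 72x^3 + 78x^2 - 44x + 10
Δ ∇ f = -60x^4 - 156x^2 - 20
S_{-1} ∇ f = 12x^5 + 30x^4 + 72x^3 + 78x^2 + 44x + 10
(Δ + S_{-1}) ∇ f = 12x^5 - 30x^4 + 72x^3 - 78x^2 + 44x - 10


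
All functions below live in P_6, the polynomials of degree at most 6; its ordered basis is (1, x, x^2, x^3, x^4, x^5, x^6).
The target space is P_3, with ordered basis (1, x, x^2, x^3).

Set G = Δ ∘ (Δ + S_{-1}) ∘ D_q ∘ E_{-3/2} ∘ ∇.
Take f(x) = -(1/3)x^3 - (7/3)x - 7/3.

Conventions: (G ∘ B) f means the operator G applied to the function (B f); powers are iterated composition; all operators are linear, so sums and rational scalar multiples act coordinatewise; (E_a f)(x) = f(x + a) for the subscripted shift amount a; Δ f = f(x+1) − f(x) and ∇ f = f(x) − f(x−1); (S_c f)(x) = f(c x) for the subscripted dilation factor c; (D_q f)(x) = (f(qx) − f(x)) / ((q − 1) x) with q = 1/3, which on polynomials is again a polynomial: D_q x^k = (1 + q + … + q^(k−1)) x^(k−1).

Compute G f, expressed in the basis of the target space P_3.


the image equals g(x) = 4/3

∇ f = -x^2 + x - 8/3
E_{-3/2} ∇ f = -x^2 + 4x - 77/12
D_q E_{-3/2} ∇ f = -(4/3)x + 4
Δ (D_q ∘ E_{-3/2} ∘ ∇) f = -4/3
S_{-1} (D_q ∘ E_{-3/2} ∘ ∇) f = (4/3)x + 4
(Δ + S_{-1}) (D_q ∘ E_{-3/2} ∘ ∇) f = (4/3)x + 8/3
Δ (Δ + S_{-1}) (D_q ∘ E_{-3/2} ∘ ∇) f = 4/3


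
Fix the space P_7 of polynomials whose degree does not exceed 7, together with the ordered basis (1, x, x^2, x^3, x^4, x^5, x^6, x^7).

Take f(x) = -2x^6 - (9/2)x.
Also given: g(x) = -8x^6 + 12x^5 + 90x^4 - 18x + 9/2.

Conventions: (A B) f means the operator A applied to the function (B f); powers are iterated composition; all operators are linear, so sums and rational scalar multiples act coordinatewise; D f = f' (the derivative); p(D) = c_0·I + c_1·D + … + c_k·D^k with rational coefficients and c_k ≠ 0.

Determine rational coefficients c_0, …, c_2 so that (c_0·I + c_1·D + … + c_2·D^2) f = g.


p(D) = 4·I − D − (3/2)·D^2, i.e. c_0 = 4, c_1 = -1, c_2 = -3/2

D^0 f = -2x^6 - (9/2)x
D^1 f = -12x^5 - 9/2
D^2 f = -60x^4
matching coefficients of g against c_0 f + c_1 Df + … from the top degree down determines the c_i
solution: c_0 = 4, c_1 = -1, c_2 = -3/2


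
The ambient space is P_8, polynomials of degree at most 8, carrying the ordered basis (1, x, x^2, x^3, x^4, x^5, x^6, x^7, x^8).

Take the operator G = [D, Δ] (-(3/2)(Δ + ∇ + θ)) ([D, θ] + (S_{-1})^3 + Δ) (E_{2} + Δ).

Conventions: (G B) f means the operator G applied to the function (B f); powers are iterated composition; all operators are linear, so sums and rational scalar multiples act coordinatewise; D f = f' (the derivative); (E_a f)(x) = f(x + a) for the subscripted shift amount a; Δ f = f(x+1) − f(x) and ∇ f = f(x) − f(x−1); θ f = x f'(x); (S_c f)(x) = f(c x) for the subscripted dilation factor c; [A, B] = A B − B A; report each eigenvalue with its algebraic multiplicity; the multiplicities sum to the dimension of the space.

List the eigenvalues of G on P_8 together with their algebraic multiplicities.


image of 1: 0
image of x: 0
image of x^2: 0
image of x^3: 0
image of x^4: 0
image of x^5: 0
image of x^6: 0
image of x^7: 0
image of x^8: 0
the matrix is upper triangular; its diagonal is (0, 0, 0, 0, 0, 0, 0, 0, 0)
for a triangular matrix the eigenvalues are the diagonal entries, with algebraic multiplicity their repetition count

λ = 0 (multiplicity 9)


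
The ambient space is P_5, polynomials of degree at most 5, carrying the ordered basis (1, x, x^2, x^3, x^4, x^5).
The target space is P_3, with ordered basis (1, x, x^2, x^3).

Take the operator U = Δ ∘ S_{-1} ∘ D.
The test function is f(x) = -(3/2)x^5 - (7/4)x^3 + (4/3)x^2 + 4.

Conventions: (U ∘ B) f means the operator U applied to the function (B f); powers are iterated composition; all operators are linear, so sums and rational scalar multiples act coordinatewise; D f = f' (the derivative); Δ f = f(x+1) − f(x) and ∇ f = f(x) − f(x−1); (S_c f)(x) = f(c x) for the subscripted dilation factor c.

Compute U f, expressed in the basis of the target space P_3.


g(x) = -30x^3 - 45x^2 - (81/2)x - 185/12

D f = -(15/2)x^4 - (21/4)x^2 + (8/3)x
S_{-1} D f = -(15/2)x^4 - (21/4)x^2 - (8/3)x
Δ (S_{-1} ∘ D) f = -30x^3 - 45x^2 - (81/2)x - 185/12


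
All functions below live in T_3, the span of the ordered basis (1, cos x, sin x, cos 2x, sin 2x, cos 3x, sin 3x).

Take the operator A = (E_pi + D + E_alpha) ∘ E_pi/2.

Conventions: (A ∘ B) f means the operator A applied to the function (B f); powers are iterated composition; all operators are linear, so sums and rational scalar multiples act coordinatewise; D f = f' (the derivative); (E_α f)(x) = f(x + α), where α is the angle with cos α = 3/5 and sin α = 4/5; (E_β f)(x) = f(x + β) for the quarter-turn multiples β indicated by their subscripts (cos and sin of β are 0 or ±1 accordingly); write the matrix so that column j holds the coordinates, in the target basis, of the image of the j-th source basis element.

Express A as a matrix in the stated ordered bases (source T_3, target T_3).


the matrix is [[2, 0, 0, 0, 0, 0, 0]; [0, -9/5, -2/5, 0, 0, 0, 0]; [0, 2/5, -9/5, 0, 0, 0, 0]; [0, 0, 0, -18/25, -74/25, 0, 0]; [0, 0, 0, 74/25, -18/25, 0, 0]; [0, 0, 0, 0, 0, 419/125, 242/125]; [0, 0, 0, 0, 0, -242/125, 419/125]] (rows listed top to bottom)

image of 1: 2
image of cos x: -(9/5)cos x + (2/5)sin x
image of sin x: -(2/5)cos x - (9/5)sin x
image of cos 2x: -(18/25)cos 2x + (74/25)sin 2x
image of sin 2x: -(74/25)cos 2x - (18/25)sin 2x
image of cos 3x: (419/125)cos 3x - (242/125)sin 3x
image of sin 3x: (242/125)cos 3x + (419/125)sin 3x
each image's coordinates form column j of the matrix


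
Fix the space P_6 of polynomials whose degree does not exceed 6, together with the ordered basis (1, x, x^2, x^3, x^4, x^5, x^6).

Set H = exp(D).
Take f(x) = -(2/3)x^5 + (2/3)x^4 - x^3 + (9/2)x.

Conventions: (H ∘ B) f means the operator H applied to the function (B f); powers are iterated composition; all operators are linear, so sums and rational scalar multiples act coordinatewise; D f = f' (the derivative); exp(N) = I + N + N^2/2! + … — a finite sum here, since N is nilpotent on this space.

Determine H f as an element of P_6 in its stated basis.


order-1 term: -(10/3)x^4 + (8/3)x^3 - 3x^2 + 9/2
order-2 term: -(20/3)x^3 + 4x^2 - 3x
order-3 term: -(20/3)x^2 + (8/3)x - 1
order-4 term: -(10/3)x + 2/3
order-5 term: -2/3
the series for exp(D) f terminates at order 5
exp(D) f = -(2/3)x^5 - (8/3)x^4 - 5x^3 - (17/3)x^2 + (5/6)x + 7/2

the result is g(x) = -(2/3)x^5 - (8/3)x^4 - 5x^3 - (17/3)x^2 + (5/6)x + 7/2


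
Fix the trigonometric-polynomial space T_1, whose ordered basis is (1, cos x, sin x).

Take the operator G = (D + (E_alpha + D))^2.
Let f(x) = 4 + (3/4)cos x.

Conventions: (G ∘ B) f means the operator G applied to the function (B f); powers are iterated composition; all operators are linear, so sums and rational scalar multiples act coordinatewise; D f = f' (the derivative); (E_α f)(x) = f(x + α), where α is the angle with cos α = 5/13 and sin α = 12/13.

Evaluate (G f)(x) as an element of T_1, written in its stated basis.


the result is g(x) = 4 - (4257/676)cos x - (285/169)sin x

D f = -(3/4)sin x
E_alpha f = 4 + (15/52)cos x - (9/13)sin x
D f = -(3/4)sin x
(E_alpha + D) f = 4 + (15/52)cos x - (75/52)sin x
(D + (E_alpha + D)) f = 4 + (15/52)cos x - (57/26)sin x
D (D + (E_alpha + D)) f = -(57/26)cos x - (15/52)sin x
E_alpha (D + (E_alpha + D)) f = 4 - (1293/676)cos x - (375/338)sin x
D (D + (E_alpha + D)) f = -(57/26)cos x - (15/52)sin x
(E_alpha + D) (D + (E_alpha + D)) f = 4 - (2775/676)cos x - (945/676)sin x
(D + (E_alpha + D)) (D + (E_alpha + D)) f = 4 - (4257/676)cos x - (285/169)sin x


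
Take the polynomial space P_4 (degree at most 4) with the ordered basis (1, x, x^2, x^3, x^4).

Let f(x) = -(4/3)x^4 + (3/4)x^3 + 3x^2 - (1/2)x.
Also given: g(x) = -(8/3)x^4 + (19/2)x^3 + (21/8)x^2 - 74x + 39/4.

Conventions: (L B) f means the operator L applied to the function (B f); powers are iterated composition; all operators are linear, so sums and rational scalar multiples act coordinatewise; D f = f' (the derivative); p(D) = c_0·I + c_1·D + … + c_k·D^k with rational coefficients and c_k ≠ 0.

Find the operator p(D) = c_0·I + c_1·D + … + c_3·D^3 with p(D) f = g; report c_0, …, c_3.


D^0 f = -(4/3)x^4 + (3/4)x^3 + 3x^2 - (1/2)x
D^1 f = -(16/3)x^3 + (9/4)x^2 + 6x - 1/2
D^2 f = -16x^2 + (9/2)x + 6
D^3 f = -32x + 9/2
matching coefficients of g against c_0 f + c_1 Df + … from the top degree down determines the c_i
solution: c_0 = 2, c_1 = -3/2, c_2 = 0, c_3 = 2

p(D) = 2·I − (3/2)·D + 2·D^3, i.e. c_0 = 2, c_1 = -3/2, c_2 = 0, c_3 = 2


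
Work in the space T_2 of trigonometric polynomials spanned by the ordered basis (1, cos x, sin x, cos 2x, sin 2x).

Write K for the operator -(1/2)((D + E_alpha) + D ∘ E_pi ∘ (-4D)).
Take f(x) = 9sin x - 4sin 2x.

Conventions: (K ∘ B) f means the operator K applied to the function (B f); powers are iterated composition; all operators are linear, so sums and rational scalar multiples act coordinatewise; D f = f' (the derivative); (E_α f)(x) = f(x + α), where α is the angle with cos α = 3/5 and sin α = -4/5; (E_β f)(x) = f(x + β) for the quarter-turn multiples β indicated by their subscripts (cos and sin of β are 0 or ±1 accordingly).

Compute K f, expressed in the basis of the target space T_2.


g(x) = -(9/10)cos x + (153/10)sin x + (52/25)cos 2x + (786/25)sin 2x

D f = 9cos x - 8cos 2x
E_alpha f = -(36/5)cos x + (27/5)sin x + (96/25)cos 2x + (28/25)sin 2x
(D + E_alpha) f = (9/5)cos x + (27/5)sin x - (104/25)cos 2x + (28/25)sin 2x
D f = 9cos x - 8cos 2x
(-4D) f = -36cos x + 32cos 2x
E_pi (-4D) f = 36cos x + 32cos 2x
D E_pi (-4D) f = -36sin x - 64sin 2x
((D + E_alpha) + D ∘ E_pi ∘ (-4D)) f = (9/5)cos x - (153/5)sin x - (104/25)cos 2x - (1572/25)sin 2x
(-(1/2)((D + E_alpha) + D ∘ E_pi ∘ (-4D))) f = -(9/10)cos x + (153/10)sin x + (52/25)cos 2x + (786/25)sin 2x


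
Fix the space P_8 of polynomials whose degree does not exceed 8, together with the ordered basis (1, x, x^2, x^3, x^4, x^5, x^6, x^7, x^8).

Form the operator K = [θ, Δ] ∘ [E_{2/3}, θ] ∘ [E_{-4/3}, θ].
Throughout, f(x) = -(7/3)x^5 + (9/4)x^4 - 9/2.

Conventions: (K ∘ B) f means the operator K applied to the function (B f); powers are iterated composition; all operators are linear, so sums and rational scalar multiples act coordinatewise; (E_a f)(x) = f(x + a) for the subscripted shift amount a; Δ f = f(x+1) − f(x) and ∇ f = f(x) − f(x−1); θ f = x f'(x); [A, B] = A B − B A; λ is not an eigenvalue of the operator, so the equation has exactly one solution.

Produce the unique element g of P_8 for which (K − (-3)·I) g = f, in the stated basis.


write g with unknown coordinates in the stated basis and equate coefficients in (K − (-3)·I) g = f
solving from the highest basis element down gives g = -(7/9)x^5 + (3/4)x^4 + (1120/81)x^2 + (944/243)x - 2539/1458
check: K g = -(1120/27)x^2 - (944/81)x + 176/243
so K g − (-3)·g = -(7/3)x^5 + (9/4)x^4 - 9/2 = f ✓

g(x) = -(7/9)x^5 + (3/4)x^4 + (1120/81)x^2 + (944/243)x - 2539/1458


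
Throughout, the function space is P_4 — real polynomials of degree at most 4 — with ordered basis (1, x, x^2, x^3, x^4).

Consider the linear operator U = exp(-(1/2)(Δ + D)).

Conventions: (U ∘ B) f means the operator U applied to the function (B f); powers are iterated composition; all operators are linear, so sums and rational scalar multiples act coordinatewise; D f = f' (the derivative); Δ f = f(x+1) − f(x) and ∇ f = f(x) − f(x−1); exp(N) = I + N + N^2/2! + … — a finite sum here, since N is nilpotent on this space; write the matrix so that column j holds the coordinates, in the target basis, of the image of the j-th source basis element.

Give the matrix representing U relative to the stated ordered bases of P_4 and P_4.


the matrix is [[1, -1, 1/2, 0, 1/4]; [0, 1, -2, 3/2, 0]; [0, 0, 1, -3, 3]; [0, 0, 0, 1, -4]; [0, 0, 0, 0, 1]] (rows listed top to bottom)

image of 1: 1
image of x: x - 1
image of x^2: x^2 - 2x + 1/2
image of x^3: x^3 - 3x^2 + (3/2)x
image of x^4: x^4 - 4x^3 + 3x^2 + 1/4
each image's coordinates form column j of the matrix


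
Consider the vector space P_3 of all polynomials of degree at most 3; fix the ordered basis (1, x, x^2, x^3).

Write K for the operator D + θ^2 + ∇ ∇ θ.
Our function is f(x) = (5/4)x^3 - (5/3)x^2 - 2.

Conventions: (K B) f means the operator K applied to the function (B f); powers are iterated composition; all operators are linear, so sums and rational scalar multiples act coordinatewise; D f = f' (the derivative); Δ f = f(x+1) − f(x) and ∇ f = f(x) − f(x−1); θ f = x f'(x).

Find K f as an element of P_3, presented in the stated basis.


D f = (15/4)x^2 - (10/3)x
θ f = (15/4)x^3 - (10/3)x^2
θ θ f = (45/4)x^3 - (20/3)x^2
θ f = (15/4)x^3 - (10/3)x^2
∇ θ f = (45/4)x^2 - (215/12)x + 85/12
∇ ∇ θ f = (45/2)x - 175/6
(D + θ^2 + ∇ ∇ θ) f = (45/4)x^3 - (35/12)x^2 + (115/6)x - 175/6

g(x) = (45/4)x^3 - (35/12)x^2 + (115/6)x - 175/6


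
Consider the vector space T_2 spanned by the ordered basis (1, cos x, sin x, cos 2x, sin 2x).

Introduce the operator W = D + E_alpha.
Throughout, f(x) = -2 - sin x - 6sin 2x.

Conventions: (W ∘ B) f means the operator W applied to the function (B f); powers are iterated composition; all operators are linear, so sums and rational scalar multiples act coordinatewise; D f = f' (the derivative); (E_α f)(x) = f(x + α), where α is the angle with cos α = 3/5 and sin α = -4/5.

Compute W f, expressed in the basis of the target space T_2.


the result is g(x) = -2 - (1/5)cos x - (3/5)sin x - (156/25)cos 2x + (42/25)sin 2x

D f = -cos x - 12cos 2x
E_alpha f = -2 + (4/5)cos x - (3/5)sin x + (144/25)cos 2x + (42/25)sin 2x
(D + E_alpha) f = -2 - (1/5)cos x - (3/5)sin x - (156/25)cos 2x + (42/25)sin 2x


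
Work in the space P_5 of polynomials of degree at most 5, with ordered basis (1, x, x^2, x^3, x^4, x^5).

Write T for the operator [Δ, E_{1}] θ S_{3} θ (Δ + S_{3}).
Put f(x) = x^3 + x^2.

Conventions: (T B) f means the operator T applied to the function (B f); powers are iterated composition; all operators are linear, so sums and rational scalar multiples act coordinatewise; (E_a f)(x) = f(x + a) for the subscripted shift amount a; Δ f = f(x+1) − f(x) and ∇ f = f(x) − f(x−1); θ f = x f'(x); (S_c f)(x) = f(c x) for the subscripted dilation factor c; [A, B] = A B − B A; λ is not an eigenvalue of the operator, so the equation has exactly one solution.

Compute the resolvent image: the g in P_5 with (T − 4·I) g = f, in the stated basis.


write g with unknown coordinates in the stated basis and equate coefficients in (T − 4·I) g = f
solving from the highest basis element down gives g = -(1/4)x^3 - (1/4)x^2
check: T g = 0
so T g − 4·g = x^3 + x^2 = f ✓

g(x) = -(1/4)x^3 - (1/4)x^2


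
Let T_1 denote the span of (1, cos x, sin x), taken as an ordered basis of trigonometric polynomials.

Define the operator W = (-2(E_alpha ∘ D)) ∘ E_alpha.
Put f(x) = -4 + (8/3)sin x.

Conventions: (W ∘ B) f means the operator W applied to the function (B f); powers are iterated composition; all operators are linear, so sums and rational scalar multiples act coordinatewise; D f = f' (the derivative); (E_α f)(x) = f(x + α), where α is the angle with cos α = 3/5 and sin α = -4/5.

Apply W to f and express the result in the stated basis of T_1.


E_alpha f = -4 - (32/15)cos x + (8/5)sin x
D E_alpha f = (8/5)cos x + (32/15)sin x
E_alpha D E_alpha f = -(56/75)cos x + (64/25)sin x
(-2(E_alpha ∘ D)) E_alpha f = (112/75)cos x - (128/25)sin x

the result is g(x) = (112/75)cos x - (128/25)sin x


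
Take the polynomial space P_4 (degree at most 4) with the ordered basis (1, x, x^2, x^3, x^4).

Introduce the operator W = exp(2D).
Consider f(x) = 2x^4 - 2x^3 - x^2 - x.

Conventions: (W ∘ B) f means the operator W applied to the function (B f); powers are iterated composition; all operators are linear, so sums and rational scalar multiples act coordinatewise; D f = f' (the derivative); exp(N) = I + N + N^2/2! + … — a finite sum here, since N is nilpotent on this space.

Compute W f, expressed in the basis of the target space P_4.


order-1 term: 16x^3 - 12x^2 - 4x - 2
order-2 term: 48x^2 - 24x - 4
order-3 term: 64x - 16
order-4 term: 32
the series for exp(2D) f terminates at order 4
exp(2D) f = 2x^4 + 14x^3 + 35x^2 + 35x + 10

g(x) = 2x^4 + 14x^3 + 35x^2 + 35x + 10


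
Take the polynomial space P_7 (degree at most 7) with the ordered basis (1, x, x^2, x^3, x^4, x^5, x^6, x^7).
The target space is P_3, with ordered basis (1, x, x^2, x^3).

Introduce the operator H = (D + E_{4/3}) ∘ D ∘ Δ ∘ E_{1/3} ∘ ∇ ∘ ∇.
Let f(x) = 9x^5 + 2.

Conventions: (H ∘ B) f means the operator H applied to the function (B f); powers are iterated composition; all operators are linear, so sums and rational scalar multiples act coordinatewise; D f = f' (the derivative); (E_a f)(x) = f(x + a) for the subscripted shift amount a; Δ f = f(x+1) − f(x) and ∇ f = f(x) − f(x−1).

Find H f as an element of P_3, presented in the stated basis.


∇ f = 45x^4 - 90x^3 + 90x^2 - 45x + 9
∇ ∇ f = 180x^3 - 540x^2 + 630x - 270
E_{1/3} ∇ ∇ f = 180x^3 - 360x^2 + 330x - 340/3
Δ (E_{1/3} ∘ ∇ ∘ ∇) f = 540x^2 - 180x + 150
D Δ (E_{1/3} ∘ ∇ ∘ ∇) f = 1080x - 180
D D Δ (E_{1/3} ∘ ∇ ∘ ∇) f = 1080
E_{4/3} D Δ (E_{1/3} ∘ ∇ ∘ ∇) f = 1080x + 1260
(D + E_{4/3}) D Δ (E_{1/3} ∘ ∇ ∘ ∇) f = 1080x + 2340

the image equals g(x) = 1080x + 2340


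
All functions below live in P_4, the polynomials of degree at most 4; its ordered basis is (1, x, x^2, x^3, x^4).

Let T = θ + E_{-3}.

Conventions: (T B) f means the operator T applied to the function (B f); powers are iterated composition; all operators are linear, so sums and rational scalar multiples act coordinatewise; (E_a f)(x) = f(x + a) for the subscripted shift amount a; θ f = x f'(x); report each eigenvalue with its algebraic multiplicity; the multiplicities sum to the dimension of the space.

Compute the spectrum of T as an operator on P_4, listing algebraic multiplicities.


λ = 1 (multiplicity 1), λ = 2 (multiplicity 1), λ = 3 (multiplicity 1), λ = 4 (multiplicity 1), λ = 5 (multiplicity 1)

image of 1: 1
image of x: 2x - 3
image of x^2: 3x^2 - 6x + 9
image of x^3: 4x^3 - 9x^2 + 27x - 27
image of x^4: 5x^4 - 12x^3 + 54x^2 - 108x + 81
the matrix is upper triangular; its diagonal is (1, 2, 3, 4, 5)
for a triangular matrix the eigenvalues are the diagonal entries, with algebraic multiplicity their repetition count


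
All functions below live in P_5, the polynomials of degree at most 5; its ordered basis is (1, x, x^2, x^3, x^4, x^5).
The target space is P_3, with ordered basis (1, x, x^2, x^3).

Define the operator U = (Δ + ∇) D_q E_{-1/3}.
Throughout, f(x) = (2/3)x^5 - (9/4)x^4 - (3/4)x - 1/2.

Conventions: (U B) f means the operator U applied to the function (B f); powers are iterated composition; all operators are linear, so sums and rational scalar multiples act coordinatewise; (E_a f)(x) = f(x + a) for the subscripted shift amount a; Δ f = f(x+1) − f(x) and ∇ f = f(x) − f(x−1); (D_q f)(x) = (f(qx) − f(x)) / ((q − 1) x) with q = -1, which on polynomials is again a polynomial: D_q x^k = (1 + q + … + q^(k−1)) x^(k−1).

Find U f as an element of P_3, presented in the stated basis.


g(x) = (16/3)x^3 + (548/27)x

E_{-1/3} f = (2/3)x^5 - (121/36)x^4 + (101/27)x^3 - (283/162)x^2 - (365/972)x - 409/1458
D_q E_{-1/3} f = (2/3)x^4 + (101/27)x^2 - 365/972
Δ (D_q E_{-1/3}) f = (8/3)x^3 + 4x^2 + (274/27)x + 119/27
∇ (D_q E_{-1/3}) f = (8/3)x^3 - 4x^2 + (274/27)x - 119/27
(Δ + ∇) (D_q E_{-1/3}) f = (16/3)x^3 + (548/27)x
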